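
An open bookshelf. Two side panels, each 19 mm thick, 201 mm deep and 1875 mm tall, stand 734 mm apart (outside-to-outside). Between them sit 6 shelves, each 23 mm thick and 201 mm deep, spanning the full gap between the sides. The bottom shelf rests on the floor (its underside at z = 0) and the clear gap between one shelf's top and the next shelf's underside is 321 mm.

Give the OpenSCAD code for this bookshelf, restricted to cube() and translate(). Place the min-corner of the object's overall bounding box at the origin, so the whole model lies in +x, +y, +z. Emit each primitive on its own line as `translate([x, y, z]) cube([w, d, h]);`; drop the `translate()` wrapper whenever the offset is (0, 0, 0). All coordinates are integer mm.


cube([19, 201, 1875]);
translate([715, 0, 0]) cube([19, 201, 1875]);
translate([19, 0, 0]) cube([696, 201, 23]);
translate([19, 0, 344]) cube([696, 201, 23]);
translate([19, 0, 688]) cube([696, 201, 23]);
translate([19, 0, 1032]) cube([696, 201, 23]);
translate([19, 0, 1376]) cube([696, 201, 23]);
translate([19, 0, 1720]) cube([696, 201, 23]);


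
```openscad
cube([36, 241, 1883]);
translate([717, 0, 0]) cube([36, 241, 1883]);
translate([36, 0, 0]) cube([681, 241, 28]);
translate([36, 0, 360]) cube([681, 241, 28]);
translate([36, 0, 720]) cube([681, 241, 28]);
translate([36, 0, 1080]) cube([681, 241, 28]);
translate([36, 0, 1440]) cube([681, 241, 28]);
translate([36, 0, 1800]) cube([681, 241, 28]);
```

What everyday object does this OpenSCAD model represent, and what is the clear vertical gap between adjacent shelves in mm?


A bookshelf. The clear shelf gap is 332 mm.

Two tall side panels with 6 horizontal boards between them — a bookshelf. The first two shelf undersides are at z = 0 and z = 360; with shelf thickness 28, the clear gap is 360 − 0 − 28 = 332 mm.


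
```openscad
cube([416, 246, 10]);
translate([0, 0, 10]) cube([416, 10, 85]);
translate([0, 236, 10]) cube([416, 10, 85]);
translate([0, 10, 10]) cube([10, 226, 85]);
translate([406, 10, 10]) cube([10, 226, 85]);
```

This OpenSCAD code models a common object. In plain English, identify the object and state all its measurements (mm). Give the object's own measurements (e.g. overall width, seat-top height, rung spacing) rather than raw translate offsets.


An open-topped rectangular box: outside dimensions 416×246×95 mm, with a uniform wall and base thickness of 10 mm. The base is a full 416×246 slab on the floor; four walls sit on top of the base. The front and back walls (the −y and +y sides) span the full width; the two side walls fit between them.


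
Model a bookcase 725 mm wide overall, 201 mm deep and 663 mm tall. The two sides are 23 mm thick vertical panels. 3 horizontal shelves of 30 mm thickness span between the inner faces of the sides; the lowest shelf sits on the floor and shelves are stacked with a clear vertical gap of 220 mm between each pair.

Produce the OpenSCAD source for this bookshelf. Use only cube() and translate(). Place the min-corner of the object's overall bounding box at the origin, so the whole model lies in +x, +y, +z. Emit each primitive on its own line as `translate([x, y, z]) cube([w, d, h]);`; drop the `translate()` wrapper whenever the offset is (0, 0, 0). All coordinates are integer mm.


cube([23, 201, 663]);
translate([702, 0, 0]) cube([23, 201, 663]);
translate([23, 0, 0]) cube([679, 201, 30]);
translate([23, 0, 250]) cube([679, 201, 30]);
translate([23, 0, 500]) cube([679, 201, 30]);


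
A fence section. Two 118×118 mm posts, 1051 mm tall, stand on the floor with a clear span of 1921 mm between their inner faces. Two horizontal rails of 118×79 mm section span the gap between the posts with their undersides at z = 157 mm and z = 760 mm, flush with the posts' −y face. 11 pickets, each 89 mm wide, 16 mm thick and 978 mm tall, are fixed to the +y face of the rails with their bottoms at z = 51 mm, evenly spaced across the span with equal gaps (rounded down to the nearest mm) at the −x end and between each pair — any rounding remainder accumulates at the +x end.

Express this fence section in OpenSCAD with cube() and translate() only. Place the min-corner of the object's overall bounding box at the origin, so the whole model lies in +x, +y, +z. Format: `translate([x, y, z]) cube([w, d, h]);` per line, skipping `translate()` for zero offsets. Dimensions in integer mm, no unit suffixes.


cube([118, 118, 1051]);
translate([2039, 0, 0]) cube([118, 118, 1051]);
translate([118, 0, 157]) cube([1921, 118, 79]);
translate([118, 0, 760]) cube([1921, 118, 79]);
translate([196, 118, 51]) cube([89, 16, 978]);
translate([363, 118, 51]) cube([89, 16, 978]);
translate([530, 118, 51]) cube([89, 16, 978]);
translate([697, 118, 51]) cube([89, 16, 978]);
translate([864, 118, 51]) cube([89, 16, 978]);
translate([1031, 118, 51]) cube([89, 16, 978]);
translate([1198, 118, 51]) cube([89, 16, 978]);
translate([1365, 118, 51]) cube([89, 16, 978]);
translate([1532, 118, 51]) cube([89, 16, 978]);
translate([1699, 118, 51]) cube([89, 16, 978]);
translate([1866, 118, 51]) cube([89, 16, 978]);


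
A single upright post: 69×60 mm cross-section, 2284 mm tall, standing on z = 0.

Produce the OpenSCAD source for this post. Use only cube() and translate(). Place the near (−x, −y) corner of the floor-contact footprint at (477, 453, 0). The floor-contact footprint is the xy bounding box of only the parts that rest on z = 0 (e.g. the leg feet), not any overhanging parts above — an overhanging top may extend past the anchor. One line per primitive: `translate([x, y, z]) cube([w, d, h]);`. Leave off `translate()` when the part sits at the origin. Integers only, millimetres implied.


translate([477, 453, 0]) cube([69, 60, 2284]);


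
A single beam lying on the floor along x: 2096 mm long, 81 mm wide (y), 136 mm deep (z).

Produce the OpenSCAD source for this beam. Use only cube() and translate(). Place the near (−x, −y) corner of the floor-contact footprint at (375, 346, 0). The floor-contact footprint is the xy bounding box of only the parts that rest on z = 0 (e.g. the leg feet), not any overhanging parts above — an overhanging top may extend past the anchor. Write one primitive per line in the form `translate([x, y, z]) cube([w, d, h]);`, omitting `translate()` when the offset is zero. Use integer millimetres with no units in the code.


translate([375, 346, 0]) cube([2096, 81, 136]);


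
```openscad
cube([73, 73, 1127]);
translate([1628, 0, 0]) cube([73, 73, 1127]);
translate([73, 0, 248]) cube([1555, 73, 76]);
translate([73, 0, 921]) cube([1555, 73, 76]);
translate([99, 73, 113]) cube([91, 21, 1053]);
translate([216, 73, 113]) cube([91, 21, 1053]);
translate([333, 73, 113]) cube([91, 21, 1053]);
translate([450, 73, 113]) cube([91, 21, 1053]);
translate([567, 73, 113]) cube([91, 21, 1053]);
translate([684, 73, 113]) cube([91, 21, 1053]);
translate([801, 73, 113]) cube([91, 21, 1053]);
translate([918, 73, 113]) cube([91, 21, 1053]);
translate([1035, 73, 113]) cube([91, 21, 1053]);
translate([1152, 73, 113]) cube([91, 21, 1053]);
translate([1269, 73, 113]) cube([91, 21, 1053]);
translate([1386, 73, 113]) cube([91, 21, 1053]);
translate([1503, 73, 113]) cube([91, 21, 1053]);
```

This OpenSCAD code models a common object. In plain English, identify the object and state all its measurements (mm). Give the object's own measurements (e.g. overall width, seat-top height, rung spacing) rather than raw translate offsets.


A fence section. Two 73×73 mm posts, 1127 mm tall, stand on the floor with a clear span of 1555 mm between their inner faces. Two horizontal rails of 73×76 mm section span the gap between the posts with their undersides at z = 248 mm and z = 921 mm, flush with the posts' −y face. 13 pickets, each 91 mm wide, 21 mm thick and 1053 mm tall, are fixed to the +y face of the rails with their bottoms at z = 113 mm, spaced across the span with a 26 mm gap after the −x post and between neighbouring pickets, with 34 mm left before the +x post.


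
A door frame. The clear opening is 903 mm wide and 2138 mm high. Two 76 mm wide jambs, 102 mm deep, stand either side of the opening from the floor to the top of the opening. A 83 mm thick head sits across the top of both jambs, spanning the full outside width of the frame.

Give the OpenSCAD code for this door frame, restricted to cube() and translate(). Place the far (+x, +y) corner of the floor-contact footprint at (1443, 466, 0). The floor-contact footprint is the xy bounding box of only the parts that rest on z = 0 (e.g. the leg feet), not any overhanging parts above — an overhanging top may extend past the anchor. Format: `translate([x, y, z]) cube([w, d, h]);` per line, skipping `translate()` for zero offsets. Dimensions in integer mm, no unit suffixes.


translate([388, 364, 0]) cube([76, 102, 2138]);
translate([1367, 364, 0]) cube([76, 102, 2138]);
translate([388, 364, 2138]) cube([1055, 102, 83]);


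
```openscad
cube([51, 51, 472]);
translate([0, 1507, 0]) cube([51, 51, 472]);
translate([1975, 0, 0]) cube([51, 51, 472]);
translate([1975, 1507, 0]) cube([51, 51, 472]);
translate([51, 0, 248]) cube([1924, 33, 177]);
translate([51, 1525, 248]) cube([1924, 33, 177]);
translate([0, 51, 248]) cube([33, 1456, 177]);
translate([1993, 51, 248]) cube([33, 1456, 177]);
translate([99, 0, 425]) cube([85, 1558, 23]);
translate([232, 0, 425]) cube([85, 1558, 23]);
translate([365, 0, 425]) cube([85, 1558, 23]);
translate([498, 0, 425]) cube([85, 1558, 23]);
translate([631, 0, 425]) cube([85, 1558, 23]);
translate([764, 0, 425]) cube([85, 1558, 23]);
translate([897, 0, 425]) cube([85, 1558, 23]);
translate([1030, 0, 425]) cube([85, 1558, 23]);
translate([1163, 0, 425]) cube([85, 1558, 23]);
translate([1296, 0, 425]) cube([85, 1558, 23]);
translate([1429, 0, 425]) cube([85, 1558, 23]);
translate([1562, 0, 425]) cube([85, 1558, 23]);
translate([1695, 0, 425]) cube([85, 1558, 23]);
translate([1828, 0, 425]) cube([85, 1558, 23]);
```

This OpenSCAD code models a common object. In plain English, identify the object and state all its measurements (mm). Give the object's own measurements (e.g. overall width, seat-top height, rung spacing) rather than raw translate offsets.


A bed frame 2026 mm long (x) by 1558 mm wide (y). Four 51×51 mm corner posts, 472 mm tall, at the corners of the footprint. Four rails of 33 mm thickness and 177 mm height run between adjacent posts with their undersides at z = 248 mm, their outer faces flush with the outside of the frame (the two x-running rails run between the posts' inner faces; the two y-running rails run between the posts' inner faces). 14 slats, each 85 mm wide (x) and 23 mm thick, lie across the top of the two x-running rails, running the full 1558 mm width of the frame in y; along x they sit between the end posts with a 48 mm gap after the −x posts and between neighbouring slats, leaving 62 mm before the +x posts.


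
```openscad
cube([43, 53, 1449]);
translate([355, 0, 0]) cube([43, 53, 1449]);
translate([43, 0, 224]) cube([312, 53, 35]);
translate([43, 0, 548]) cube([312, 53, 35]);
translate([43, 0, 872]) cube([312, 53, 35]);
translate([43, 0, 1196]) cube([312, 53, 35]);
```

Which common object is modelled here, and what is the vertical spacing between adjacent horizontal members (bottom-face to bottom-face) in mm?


A ladder. The rung spacing is 324 mm.

Two tall 43×53 posts with 4 short bars between them — a ladder. Adjacent rungs sit at z = 224 and z = 548, so the spacing is 548 − 224 = 324 mm.


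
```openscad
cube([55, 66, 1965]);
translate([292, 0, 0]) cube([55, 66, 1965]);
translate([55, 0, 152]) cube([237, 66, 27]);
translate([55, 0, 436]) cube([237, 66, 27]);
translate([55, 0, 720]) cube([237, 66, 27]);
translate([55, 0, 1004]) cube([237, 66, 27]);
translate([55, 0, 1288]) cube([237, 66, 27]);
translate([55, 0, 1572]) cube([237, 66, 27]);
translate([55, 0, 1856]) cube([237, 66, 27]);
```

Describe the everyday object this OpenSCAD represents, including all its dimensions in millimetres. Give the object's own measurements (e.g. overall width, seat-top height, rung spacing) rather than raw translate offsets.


A straight ladder. Two 55×66 mm vertical rails, 1965 mm tall, stand 347 mm apart (outside-to-outside) with their front faces coplanar on the −y side. 7 rungs, each 66 mm deep and 27 mm tall, span between the inner faces of the rails, front faces flush with the rails. The lowest rung's underside is at z = 152 mm and rungs are spaced 284 mm apart (underside to underside).


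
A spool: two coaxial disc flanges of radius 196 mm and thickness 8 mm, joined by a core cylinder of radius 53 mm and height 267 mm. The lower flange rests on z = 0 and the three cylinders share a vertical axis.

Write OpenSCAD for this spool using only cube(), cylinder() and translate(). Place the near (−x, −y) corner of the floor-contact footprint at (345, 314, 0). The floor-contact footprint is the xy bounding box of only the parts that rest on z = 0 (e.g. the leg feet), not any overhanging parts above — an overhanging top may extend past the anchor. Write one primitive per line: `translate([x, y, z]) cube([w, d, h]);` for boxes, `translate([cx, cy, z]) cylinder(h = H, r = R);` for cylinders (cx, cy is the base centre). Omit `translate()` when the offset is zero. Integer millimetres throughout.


translate([541, 510, 0]) cylinder(h = 8, r = 196);
translate([541, 510, 8]) cylinder(h = 267, r = 53);
translate([541, 510, 275]) cylinder(h = 8, r = 196);


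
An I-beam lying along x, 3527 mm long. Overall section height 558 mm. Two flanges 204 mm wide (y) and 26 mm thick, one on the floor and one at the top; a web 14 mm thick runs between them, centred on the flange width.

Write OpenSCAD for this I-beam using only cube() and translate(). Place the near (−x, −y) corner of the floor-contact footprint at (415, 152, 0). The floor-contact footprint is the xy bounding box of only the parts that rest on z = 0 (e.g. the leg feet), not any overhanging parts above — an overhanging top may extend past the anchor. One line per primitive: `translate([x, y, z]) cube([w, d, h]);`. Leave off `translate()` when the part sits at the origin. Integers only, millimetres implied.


translate([415, 152, 0]) cube([3527, 204, 26]);
translate([415, 247, 26]) cube([3527, 14, 506]);
translate([415, 152, 532]) cube([3527, 204, 26]);


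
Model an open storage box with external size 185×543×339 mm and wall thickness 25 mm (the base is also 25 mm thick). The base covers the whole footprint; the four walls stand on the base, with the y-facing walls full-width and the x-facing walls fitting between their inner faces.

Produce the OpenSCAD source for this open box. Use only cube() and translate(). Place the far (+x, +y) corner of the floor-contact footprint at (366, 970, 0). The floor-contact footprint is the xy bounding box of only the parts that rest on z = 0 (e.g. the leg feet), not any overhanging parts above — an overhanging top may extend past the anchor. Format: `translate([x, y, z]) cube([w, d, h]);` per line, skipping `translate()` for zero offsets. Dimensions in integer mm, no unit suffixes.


translate([181, 427, 0]) cube([185, 543, 25]);
translate([181, 427, 25]) cube([185, 25, 314]);
translate([181, 945, 25]) cube([185, 25, 314]);
translate([181, 452, 25]) cube([25, 493, 314]);
translate([341, 452, 25]) cube([25, 493, 314]);


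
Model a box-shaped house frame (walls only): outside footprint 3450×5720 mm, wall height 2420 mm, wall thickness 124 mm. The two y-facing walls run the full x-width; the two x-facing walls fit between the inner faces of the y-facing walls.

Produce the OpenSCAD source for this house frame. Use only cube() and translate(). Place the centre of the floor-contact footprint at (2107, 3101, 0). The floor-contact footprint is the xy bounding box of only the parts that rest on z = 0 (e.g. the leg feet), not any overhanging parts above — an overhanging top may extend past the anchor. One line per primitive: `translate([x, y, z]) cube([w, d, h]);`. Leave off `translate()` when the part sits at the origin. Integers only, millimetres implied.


translate([382, 241, 0]) cube([3450, 124, 2420]);
translate([382, 5837, 0]) cube([3450, 124, 2420]);
translate([382, 365, 0]) cube([124, 5472, 2420]);
translate([3708, 365, 0]) cube([124, 5472, 2420]);


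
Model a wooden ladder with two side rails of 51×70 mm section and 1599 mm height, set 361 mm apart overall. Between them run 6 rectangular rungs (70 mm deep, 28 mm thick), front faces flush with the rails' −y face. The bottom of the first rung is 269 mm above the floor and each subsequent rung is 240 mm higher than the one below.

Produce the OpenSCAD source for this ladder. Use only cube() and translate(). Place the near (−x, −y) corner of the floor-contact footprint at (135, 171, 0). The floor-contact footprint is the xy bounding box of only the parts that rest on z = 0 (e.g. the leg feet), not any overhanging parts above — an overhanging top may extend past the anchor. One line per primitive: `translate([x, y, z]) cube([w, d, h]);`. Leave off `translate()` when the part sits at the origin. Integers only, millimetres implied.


// rung span = 361 - 2*51 = 259
// rung[k] z = 269 + k*240
translate([135, 171, 0]) cube([51, 70, 1599]);
translate([445, 171, 0]) cube([51, 70, 1599]);
translate([186, 171, 269]) cube([259, 70, 28]);
translate([186, 171, 509]) cube([259, 70, 28]);
translate([186, 171, 749]) cube([259, 70, 28]);
translate([186, 171, 989]) cube([259, 70, 28]);
translate([186, 171, 1229]) cube([259, 70, 28]);
translate([186, 171, 1469]) cube([259, 70, 28]);


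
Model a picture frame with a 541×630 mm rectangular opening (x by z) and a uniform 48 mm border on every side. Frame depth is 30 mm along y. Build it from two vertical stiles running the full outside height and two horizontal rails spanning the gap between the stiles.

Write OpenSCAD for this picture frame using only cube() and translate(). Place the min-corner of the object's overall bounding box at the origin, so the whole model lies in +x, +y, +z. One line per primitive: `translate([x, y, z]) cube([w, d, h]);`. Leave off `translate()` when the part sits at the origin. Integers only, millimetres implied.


cube([48, 30, 726]);
translate([589, 0, 0]) cube([48, 30, 726]);
translate([48, 0, 0]) cube([541, 30, 48]);
translate([48, 0, 678]) cube([541, 30, 48]);


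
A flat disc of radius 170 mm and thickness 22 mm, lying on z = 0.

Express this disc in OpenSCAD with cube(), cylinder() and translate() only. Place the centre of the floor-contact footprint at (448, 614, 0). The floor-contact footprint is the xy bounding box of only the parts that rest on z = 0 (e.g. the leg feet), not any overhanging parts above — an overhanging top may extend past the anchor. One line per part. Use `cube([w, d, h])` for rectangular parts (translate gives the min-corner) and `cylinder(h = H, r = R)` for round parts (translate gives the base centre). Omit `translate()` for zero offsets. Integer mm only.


translate([448, 614, 0]) cylinder(h = 22, r = 170);


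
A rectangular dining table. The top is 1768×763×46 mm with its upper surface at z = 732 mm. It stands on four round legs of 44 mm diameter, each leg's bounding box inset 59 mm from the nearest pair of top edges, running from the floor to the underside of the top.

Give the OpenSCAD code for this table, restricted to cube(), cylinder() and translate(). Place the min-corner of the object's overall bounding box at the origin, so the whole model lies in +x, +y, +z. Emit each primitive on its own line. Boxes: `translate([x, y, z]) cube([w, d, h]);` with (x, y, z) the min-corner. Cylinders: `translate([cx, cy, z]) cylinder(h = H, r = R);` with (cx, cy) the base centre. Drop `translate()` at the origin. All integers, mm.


translate([0, 0, 686]) cube([1768, 763, 46]);
translate([81, 81, 0]) cylinder(h = 686, r = 22);
translate([1687, 81, 0]) cylinder(h = 686, r = 22);
translate([81, 682, 0]) cylinder(h = 686, r = 22);
translate([1687, 682, 0]) cylinder(h = 686, r = 22);


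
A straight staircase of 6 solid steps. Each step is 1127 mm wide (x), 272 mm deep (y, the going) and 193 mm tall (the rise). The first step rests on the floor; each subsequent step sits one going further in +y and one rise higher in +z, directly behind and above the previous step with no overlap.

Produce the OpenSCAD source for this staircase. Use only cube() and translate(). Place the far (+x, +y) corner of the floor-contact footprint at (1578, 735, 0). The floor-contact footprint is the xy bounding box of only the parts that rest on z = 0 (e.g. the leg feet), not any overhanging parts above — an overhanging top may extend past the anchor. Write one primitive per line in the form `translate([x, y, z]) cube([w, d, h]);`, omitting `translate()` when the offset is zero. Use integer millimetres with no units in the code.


translate([451, 463, 0]) cube([1127, 272, 193]);
translate([451, 735, 193]) cube([1127, 272, 193]);
translate([451, 1007, 386]) cube([1127, 272, 193]);
translate([451, 1279, 579]) cube([1127, 272, 193]);
translate([451, 1551, 772]) cube([1127, 272, 193]);
translate([451, 1823, 965]) cube([1127, 272, 193]);


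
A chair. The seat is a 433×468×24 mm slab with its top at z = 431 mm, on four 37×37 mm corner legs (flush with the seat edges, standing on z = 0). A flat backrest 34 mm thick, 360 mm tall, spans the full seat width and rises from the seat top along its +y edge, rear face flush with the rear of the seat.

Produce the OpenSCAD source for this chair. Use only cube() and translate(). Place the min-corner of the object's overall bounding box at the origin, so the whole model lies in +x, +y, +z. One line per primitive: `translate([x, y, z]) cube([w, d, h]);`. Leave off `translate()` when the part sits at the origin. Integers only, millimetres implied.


// leg_h = 431 - 24 = 407
translate([0, 0, 407]) cube([433, 468, 24]);
cube([37, 37, 407]);
translate([396, 0, 0]) cube([37, 37, 407]);
translate([0, 431, 0]) cube([37, 37, 407]);
translate([396, 431, 0]) cube([37, 37, 407]);
translate([0, 434, 431]) cube([433, 34, 360]);


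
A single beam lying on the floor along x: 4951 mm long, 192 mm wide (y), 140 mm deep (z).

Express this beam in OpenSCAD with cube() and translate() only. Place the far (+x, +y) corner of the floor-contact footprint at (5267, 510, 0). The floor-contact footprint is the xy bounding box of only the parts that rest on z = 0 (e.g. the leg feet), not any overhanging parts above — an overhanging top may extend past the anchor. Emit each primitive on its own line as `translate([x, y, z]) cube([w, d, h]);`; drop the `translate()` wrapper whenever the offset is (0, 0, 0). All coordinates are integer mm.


translate([316, 318, 0]) cube([4951, 192, 140]);


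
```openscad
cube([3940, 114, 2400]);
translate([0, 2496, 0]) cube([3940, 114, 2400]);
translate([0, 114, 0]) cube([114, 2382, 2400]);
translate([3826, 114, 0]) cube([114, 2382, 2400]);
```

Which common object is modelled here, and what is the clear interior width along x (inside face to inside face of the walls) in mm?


A house (or room) frame. The interior width is 3712 mm.

Four 2400 mm walls enclosing a rectangle with no floor or roof — a room or house frame. Outside width is 3940 mm and wall thickness is 114 mm, so the interior width is 3940 − 2 × 114 = 3712 mm.


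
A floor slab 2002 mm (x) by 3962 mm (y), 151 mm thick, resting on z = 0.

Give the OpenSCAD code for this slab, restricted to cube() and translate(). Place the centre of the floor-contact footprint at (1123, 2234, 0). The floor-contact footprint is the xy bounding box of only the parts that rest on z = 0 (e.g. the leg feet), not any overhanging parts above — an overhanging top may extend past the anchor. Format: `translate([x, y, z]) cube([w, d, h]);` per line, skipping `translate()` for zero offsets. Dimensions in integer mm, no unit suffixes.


translate([122, 253, 0]) cube([2002, 3962, 151]);


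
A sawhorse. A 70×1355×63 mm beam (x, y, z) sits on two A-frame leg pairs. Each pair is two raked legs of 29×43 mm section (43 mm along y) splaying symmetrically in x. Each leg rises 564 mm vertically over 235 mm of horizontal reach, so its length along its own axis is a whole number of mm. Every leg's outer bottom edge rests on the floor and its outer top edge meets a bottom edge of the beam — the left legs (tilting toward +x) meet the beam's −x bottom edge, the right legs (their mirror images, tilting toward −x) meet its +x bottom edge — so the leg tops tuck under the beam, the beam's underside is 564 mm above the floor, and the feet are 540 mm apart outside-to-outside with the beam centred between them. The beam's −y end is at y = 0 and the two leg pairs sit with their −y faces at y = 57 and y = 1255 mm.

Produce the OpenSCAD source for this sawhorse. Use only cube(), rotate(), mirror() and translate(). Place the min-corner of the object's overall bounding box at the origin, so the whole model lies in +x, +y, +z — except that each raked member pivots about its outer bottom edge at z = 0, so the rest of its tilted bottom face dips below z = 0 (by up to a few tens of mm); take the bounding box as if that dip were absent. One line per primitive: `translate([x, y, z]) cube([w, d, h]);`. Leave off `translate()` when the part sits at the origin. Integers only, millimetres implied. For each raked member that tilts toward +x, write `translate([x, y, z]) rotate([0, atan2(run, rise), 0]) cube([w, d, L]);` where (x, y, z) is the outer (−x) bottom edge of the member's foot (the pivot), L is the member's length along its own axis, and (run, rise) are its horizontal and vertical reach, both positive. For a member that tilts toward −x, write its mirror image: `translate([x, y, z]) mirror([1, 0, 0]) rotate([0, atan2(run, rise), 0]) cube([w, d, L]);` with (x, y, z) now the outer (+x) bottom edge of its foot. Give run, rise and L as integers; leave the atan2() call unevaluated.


// leg length = √(235² + 564²) = 611
// right-leg outer foot x = 2·235 + 70 = 540
// beam min-corner = (235, 0, 564)
translate([235, 0, 564]) cube([70, 1355, 63]);
translate([0, 57, 0]) rotate([0, atan2(235, 564), 0]) cube([29, 43, 611]);
translate([540, 57, 0]) mirror([1, 0, 0]) rotate([0, atan2(235, 564), 0]) cube([29, 43, 611]);
translate([0, 1255, 0]) rotate([0, atan2(235, 564), 0]) cube([29, 43, 611]);
translate([540, 1255, 0]) mirror([1, 0, 0]) rotate([0, atan2(235, 564), 0]) cube([29, 43, 611]);


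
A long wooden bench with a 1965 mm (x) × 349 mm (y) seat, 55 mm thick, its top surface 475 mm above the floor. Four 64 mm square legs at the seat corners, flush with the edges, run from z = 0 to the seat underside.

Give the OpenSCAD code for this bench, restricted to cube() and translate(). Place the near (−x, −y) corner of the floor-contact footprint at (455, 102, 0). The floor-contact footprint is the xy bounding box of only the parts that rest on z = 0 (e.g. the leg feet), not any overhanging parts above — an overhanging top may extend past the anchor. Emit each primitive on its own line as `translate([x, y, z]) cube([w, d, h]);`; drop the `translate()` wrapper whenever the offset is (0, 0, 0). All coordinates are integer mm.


// leg_h = 475 − 55 = 420
translate([455, 102, 420]) cube([1965, 349, 55]);
translate([455, 102, 0]) cube([64, 64, 420]);
translate([455, 387, 0]) cube([64, 64, 420]);
translate([2356, 102, 0]) cube([64, 64, 420]);
translate([2356, 387, 0]) cube([64, 64, 420]);


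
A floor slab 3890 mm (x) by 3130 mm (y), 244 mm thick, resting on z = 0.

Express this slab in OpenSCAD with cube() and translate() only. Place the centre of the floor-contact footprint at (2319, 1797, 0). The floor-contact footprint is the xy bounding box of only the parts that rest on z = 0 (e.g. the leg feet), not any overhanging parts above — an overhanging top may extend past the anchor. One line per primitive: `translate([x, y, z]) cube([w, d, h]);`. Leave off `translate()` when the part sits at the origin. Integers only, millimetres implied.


translate([374, 232, 0]) cube([3890, 3130, 244]);


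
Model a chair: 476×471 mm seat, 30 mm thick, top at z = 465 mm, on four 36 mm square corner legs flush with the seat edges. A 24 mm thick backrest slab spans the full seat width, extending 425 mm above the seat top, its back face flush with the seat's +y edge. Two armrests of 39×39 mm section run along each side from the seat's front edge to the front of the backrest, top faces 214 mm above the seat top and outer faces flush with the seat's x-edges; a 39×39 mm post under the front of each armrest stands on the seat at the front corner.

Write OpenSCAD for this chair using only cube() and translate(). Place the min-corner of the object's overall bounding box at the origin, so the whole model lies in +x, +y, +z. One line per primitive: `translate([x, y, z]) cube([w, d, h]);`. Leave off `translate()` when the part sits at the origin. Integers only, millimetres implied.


translate([0, 0, 435]) cube([476, 471, 30]);
cube([36, 36, 435]);
translate([440, 0, 0]) cube([36, 36, 435]);
translate([0, 435, 0]) cube([36, 36, 435]);
translate([440, 435, 0]) cube([36, 36, 435]);
translate([0, 447, 465]) cube([476, 24, 425]);
translate([0, 0, 640]) cube([39, 447, 39]);
translate([437, 0, 640]) cube([39, 447, 39]);
translate([0, 0, 465]) cube([39, 39, 175]);
translate([437, 0, 465]) cube([39, 39, 175]);


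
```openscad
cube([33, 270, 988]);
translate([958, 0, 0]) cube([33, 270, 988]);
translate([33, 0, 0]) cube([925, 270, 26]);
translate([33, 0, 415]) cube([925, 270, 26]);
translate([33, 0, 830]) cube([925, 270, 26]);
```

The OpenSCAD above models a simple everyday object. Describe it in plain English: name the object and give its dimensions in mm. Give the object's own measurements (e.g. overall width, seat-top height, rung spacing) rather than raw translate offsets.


An open bookshelf. Two side panels, each 33 mm thick, 270 mm deep and 988 mm tall, stand 991 mm apart (outside-to-outside). Between them sit 3 shelves, each 26 mm thick and 270 mm deep, spanning the full gap between the sides. The bottom shelf rests on the floor (its underside at z = 0) and the clear gap between one shelf's top and the next shelf's underside is 389 mm.


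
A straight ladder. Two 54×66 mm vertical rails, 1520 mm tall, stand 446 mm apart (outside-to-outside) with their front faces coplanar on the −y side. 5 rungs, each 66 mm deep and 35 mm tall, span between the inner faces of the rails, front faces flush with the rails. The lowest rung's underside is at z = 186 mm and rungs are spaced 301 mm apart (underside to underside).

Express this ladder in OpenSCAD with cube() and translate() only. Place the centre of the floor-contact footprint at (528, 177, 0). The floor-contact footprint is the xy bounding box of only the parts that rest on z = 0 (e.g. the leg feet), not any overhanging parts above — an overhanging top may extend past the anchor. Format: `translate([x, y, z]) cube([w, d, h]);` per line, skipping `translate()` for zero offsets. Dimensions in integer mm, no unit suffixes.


translate([305, 144, 0]) cube([54, 66, 1520]);
translate([697, 144, 0]) cube([54, 66, 1520]);
translate([359, 144, 186]) cube([338, 66, 35]);
translate([359, 144, 487]) cube([338, 66, 35]);
translate([359, 144, 788]) cube([338, 66, 35]);
translate([359, 144, 1089]) cube([338, 66, 35]);
translate([359, 144, 1390]) cube([338, 66, 35]);


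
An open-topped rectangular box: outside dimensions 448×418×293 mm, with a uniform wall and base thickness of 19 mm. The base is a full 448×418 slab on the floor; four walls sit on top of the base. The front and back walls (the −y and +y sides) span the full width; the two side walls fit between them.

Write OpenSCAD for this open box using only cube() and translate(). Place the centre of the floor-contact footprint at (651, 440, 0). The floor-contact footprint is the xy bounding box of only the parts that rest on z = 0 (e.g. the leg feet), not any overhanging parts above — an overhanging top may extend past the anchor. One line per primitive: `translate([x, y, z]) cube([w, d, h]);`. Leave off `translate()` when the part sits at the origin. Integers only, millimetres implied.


translate([427, 231, 0]) cube([448, 418, 19]);
translate([427, 231, 19]) cube([448, 19, 274]);
translate([427, 630, 19]) cube([448, 19, 274]);
translate([427, 250, 19]) cube([19, 380, 274]);
translate([856, 250, 19]) cube([19, 380, 274]);


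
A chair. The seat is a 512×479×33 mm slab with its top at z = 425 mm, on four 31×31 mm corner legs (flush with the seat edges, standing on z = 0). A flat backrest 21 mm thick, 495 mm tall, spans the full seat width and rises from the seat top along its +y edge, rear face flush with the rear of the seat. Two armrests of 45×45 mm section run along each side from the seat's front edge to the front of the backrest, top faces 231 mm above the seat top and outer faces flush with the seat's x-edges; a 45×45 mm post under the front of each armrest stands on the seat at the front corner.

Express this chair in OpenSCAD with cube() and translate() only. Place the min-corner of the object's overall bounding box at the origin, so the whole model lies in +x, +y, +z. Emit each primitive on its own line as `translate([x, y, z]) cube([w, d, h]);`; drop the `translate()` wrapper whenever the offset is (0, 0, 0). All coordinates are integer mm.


translate([0, 0, 392]) cube([512, 479, 33]);
cube([31, 31, 392]);
translate([481, 0, 0]) cube([31, 31, 392]);
translate([0, 448, 0]) cube([31, 31, 392]);
translate([481, 448, 0]) cube([31, 31, 392]);
translate([0, 458, 425]) cube([512, 21, 495]);
translate([0, 0, 611]) cube([45, 458, 45]);
translate([467, 0, 611]) cube([45, 458, 45]);
translate([0, 0, 425]) cube([45, 45, 186]);
translate([467, 0, 425]) cube([45, 45, 186]);


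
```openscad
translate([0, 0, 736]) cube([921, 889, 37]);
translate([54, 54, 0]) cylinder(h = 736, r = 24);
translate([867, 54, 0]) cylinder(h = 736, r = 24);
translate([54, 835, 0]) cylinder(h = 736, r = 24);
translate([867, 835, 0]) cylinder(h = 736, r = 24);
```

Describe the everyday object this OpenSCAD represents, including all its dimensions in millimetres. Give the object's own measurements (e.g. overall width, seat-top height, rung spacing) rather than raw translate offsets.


A table: top 921 mm (x) × 889 mm (y), 37 mm thick, upper face at z = 773 mm, on four round legs of 48 mm diameter, each leg's bounding box inset 30 mm from the nearest pair of top edges from z = 0 to the bottom of the top.


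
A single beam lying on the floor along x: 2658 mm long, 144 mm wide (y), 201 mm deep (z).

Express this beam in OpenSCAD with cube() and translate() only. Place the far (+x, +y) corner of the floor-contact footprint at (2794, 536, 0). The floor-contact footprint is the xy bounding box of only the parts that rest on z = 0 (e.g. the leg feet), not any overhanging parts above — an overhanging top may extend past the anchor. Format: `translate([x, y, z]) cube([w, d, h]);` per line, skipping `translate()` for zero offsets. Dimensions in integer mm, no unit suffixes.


translate([136, 392, 0]) cube([2658, 144, 201]);


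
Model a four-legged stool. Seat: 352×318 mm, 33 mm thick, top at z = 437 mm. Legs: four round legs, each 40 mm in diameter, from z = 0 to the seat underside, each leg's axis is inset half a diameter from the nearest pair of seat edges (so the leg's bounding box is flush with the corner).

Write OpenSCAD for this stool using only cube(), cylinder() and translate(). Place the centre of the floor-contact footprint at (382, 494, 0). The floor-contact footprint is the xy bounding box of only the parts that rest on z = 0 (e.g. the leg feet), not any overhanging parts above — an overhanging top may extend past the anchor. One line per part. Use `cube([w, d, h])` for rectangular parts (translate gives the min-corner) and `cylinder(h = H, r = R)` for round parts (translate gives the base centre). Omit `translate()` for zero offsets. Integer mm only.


translate([206, 335, 404]) cube([352, 318, 33]);
translate([226, 355, 0]) cylinder(h = 404, r = 20);
translate([538, 355, 0]) cylinder(h = 404, r = 20);
translate([226, 633, 0]) cylinder(h = 404, r = 20);
translate([538, 633, 0]) cylinder(h = 404, r = 20);


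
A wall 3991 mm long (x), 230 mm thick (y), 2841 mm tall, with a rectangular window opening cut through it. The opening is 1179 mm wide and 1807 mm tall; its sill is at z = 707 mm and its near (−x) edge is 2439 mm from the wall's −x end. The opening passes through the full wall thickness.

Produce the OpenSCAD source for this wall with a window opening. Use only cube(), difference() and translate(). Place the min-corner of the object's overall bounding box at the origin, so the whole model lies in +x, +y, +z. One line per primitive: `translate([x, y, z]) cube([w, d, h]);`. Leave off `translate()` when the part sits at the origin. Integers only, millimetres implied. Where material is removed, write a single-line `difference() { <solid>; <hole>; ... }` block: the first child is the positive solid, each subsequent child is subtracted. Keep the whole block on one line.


difference() { cube([3991, 230, 2841]); translate([2439, 0, 707]) cube([1179, 230, 1807]); }


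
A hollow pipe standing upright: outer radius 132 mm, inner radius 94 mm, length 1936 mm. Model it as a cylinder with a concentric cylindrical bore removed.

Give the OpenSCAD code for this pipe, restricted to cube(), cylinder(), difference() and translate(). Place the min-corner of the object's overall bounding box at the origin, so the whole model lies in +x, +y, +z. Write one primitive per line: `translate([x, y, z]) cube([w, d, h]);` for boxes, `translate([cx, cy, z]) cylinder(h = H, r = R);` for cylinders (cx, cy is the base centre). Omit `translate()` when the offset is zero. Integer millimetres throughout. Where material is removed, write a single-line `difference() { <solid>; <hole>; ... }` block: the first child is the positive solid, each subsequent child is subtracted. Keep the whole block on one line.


difference() { translate([132, 132, 0]) cylinder(h = 1936, r = 132); translate([132, 132, 0]) cylinder(h = 1936, r = 94); }


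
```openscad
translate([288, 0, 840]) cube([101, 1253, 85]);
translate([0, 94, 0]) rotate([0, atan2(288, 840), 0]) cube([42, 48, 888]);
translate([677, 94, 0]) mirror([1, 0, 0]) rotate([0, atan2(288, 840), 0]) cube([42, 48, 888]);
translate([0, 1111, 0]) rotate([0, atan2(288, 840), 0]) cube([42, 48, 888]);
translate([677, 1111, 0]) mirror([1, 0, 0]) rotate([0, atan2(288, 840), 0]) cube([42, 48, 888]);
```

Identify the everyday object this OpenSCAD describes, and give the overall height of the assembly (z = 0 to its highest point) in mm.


A sawhorse. The overall height is 925 mm.

A beam across two mirrored pairs of raked legs — a sawhorse. The beam's underside is at z = 840 (matching the legs' vertical rise in atan2(288, 840)) and the beam is 85 mm tall, so its top is at 840 + 85 = 925 mm. The raked legs top out at the beam's underside, so that is the highest point.


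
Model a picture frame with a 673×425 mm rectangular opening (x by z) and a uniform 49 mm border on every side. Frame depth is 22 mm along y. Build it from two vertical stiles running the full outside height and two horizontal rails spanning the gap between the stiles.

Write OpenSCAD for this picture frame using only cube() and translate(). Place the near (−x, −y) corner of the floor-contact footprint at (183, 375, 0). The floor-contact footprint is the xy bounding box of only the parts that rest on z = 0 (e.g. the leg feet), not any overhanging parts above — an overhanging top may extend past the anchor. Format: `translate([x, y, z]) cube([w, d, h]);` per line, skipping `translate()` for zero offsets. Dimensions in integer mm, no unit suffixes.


translate([183, 375, 0]) cube([49, 22, 523]);
translate([905, 375, 0]) cube([49, 22, 523]);
translate([232, 375, 0]) cube([673, 22, 49]);
translate([232, 375, 474]) cube([673, 22, 49]);


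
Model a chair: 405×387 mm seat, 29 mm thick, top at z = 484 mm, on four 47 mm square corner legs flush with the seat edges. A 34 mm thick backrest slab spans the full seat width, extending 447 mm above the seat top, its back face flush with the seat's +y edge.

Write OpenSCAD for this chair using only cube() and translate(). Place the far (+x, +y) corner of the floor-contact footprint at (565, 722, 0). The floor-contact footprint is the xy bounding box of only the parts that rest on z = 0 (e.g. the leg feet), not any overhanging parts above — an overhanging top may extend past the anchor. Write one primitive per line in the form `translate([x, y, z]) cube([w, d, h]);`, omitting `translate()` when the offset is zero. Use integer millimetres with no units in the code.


// leg_h = 484 - 29 = 455
translate([160, 335, 455]) cube([405, 387, 29]);
translate([160, 335, 0]) cube([47, 47, 455]);
translate([518, 335, 0]) cube([47, 47, 455]);
translate([160, 675, 0]) cube([47, 47, 455]);
translate([518, 675, 0]) cube([47, 47, 455]);
translate([160, 688, 484]) cube([405, 34, 447]);
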